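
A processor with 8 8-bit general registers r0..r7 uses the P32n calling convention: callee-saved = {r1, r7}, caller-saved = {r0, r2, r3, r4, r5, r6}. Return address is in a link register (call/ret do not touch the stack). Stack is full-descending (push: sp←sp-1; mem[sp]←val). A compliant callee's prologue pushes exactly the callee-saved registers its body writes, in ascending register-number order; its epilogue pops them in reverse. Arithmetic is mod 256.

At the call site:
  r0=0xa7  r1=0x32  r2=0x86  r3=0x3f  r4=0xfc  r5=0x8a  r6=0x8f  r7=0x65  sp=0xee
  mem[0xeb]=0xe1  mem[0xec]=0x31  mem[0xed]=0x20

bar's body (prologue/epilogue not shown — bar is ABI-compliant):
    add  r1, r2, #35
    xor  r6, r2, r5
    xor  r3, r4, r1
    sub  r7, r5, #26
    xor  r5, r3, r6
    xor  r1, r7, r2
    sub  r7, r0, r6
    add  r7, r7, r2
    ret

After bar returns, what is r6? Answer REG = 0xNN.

REG = 0x0c

prologue: push r1 -> mem[0xed]=0x32, sp=0xed
prologue: push r7 -> mem[0xec]=0x65, sp=0xec
body[0] add  r1, r2, #35 -> r1=0xa9
body[1] xor  r6, r2, r5 -> r6=0x0c
body[2] xor  r3, r4, r1 -> r3=0x55
body[3] sub  r7, r5, #26 -> r7=0x70
body[4] xor  r5, r3, r6 -> r5=0x59
body[5] xor  r1, r7, r2 -> r1=0xf6
body[6] sub  r7, r0, r6 -> r7=0x9b
body[7] add  r7, r7, r2 -> r7=0x21
epilogue: pop r7=0x65, sp=0xed
epilogue: pop r1=0x32, sp=0xee
r6 is caller-saved -> body value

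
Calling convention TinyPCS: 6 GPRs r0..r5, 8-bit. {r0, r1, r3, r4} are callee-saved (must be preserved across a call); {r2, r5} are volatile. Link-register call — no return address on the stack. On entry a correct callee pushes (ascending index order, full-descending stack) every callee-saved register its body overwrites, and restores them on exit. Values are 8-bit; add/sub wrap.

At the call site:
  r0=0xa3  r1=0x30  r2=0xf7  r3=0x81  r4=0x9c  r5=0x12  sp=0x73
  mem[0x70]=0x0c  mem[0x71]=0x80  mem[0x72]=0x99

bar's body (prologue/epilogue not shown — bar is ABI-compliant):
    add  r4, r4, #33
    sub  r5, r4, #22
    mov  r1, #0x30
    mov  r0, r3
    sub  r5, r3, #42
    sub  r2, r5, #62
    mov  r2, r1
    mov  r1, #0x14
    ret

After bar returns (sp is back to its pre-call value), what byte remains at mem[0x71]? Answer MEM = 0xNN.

MEM = 0x30

prologue: push r0 → mem[0x72]=0xa3, sp=0x72
prologue: push r1 → mem[0x71]=0x30, sp=0x71
prologue: push r4 → mem[0x70]=0x9c, sp=0x70
body[0] add  r4, r4, #33 → r4=0xbd
body[1] sub  r5, r4, #22 → r5=0xa7
body[2] mov  r1, #0x30 → r1=0x30
body[3] mov  r0, r3 → r0=0x81
body[4] sub  r5, r3, #42 → r5=0x57
body[5] sub  r2, r5, #62 → r2=0x19
body[6] mov  r2, r1 → r2=0x30
body[7] mov  r1, #0x14 → r1=0x14
epilogue: pop r4=0x9c, sp=0x71
epilogue: pop r1=0x30, sp=0x72
epilogue: pop r0=0xa3, sp=0x73
prologue pushed ['r0', 'r1', 'r4'] at ['0x72', '0x71', '0x70']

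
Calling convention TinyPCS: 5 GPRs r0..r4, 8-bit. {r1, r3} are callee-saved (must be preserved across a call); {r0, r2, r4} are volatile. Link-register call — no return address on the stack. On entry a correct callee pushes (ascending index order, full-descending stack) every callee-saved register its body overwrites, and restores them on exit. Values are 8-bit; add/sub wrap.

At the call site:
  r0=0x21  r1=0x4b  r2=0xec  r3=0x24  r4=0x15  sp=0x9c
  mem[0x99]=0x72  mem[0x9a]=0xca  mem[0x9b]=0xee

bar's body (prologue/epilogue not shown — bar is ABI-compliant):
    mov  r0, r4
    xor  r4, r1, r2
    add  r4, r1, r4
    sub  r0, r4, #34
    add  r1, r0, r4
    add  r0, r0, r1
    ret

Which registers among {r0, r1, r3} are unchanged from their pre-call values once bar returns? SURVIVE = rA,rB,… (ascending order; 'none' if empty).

prologue: push r1 → mem[0x9b]=0x4b, sp=0x9b
body[0] mov  r0, r4 → r0=0x15
body[1] xor  r4, r1, r2 → r4=0xa7
body[2] add  r4, r1, r4 → r4=0xf2
body[3] sub  r0, r4, #34 → r0=0xd0
body[4] add  r1, r0, r4 → r1=0xc2
body[5] add  r0, r0, r1 → r0=0x92
epilogue: pop r1=0x4b, sp=0x9c
r0: caller-saved, written=True
r1: callee-saved, written=True
r3: callee-saved, written=False

SURVIVE = r1,r3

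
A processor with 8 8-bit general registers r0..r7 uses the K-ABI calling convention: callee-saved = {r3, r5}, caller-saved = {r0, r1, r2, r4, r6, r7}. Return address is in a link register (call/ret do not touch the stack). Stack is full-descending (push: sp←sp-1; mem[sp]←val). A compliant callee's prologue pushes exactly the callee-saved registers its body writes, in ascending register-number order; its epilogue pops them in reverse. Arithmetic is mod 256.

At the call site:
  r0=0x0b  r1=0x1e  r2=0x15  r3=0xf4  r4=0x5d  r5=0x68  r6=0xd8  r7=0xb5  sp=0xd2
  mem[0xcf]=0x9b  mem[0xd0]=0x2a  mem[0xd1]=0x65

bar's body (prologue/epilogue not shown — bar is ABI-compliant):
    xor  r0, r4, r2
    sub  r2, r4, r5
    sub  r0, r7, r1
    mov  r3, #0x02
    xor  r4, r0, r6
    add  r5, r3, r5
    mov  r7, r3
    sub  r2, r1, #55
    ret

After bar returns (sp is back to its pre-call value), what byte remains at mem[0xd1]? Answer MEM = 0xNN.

prologue: push r3 -> mem[0xd1]=0xf4, sp=0xd1
prologue: push r5 -> mem[0xd0]=0x68, sp=0xd0
body[0] xor  r0, r4, r2 -> r0=0x48
body[1] sub  r2, r4, r5 -> r2=0xf5
body[2] sub  r0, r7, r1 -> r0=0x97
body[3] mov  r3, #0x02 -> r3=0x02
body[4] xor  r4, r0, r6 -> r4=0x4f
body[5] add  r5, r3, r5 -> r5=0x6a
body[6] mov  r7, r3 -> r7=0x02
body[7] sub  r2, r1, #55 -> r2=0xe7
epilogue: pop r5=0x68, sp=0xd1
epilogue: pop r3=0xf4, sp=0xd2
prologue pushed ['r3', 'r5'] at ['0xd1', '0xd0']

MEM = 0xf4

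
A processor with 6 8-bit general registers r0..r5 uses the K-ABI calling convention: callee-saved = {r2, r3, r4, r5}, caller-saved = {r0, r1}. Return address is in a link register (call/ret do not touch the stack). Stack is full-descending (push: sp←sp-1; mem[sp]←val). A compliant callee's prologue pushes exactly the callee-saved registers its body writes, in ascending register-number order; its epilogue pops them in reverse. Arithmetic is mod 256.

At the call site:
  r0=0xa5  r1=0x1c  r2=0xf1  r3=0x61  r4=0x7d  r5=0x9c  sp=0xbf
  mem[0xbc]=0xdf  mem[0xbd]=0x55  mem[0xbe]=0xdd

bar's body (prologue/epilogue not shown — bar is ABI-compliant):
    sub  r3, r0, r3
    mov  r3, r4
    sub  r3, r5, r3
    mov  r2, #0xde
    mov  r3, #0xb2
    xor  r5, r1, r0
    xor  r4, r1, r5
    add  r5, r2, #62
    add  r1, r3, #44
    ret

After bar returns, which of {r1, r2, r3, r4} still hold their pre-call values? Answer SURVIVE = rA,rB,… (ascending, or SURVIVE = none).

SURVIVE = r2,r3,r4

prologue: push r2 → mem[0xbe]=0xf1, sp=0xbe
prologue: push r3 → mem[0xbd]=0x61, sp=0xbd
prologue: push r4 → mem[0xbc]=0x7d, sp=0xbc
prologue: push r5 → mem[0xbb]=0x9c, sp=0xbb
body[0] sub  r3, r0, r3 → r3=0x44
body[1] mov  r3, r4 → r3=0x7d
body[2] sub  r3, r5, r3 → r3=0x1f
body[3] mov  r2, #0xde → r2=0xde
body[4] mov  r3, #0xb2 → r3=0xb2
body[5] xor  r5, r1, r0 → r5=0xb9
body[6] xor  r4, r1, r5 → r4=0xa5
body[7] add  r5, r2, #62 → r5=0x1c
body[8] add  r1, r3, #44 → r1=0xde
epilogue: pop r5=0x9c, sp=0xbc
epilogue: pop r4=0x7d, sp=0xbd
epilogue: pop r3=0x61, sp=0xbe
epilogue: pop r2=0xf1, sp=0xbf
r1: caller-saved, written=True
r2: callee-saved, written=True
r3: callee-saved, written=True
r4: callee-saved, written=True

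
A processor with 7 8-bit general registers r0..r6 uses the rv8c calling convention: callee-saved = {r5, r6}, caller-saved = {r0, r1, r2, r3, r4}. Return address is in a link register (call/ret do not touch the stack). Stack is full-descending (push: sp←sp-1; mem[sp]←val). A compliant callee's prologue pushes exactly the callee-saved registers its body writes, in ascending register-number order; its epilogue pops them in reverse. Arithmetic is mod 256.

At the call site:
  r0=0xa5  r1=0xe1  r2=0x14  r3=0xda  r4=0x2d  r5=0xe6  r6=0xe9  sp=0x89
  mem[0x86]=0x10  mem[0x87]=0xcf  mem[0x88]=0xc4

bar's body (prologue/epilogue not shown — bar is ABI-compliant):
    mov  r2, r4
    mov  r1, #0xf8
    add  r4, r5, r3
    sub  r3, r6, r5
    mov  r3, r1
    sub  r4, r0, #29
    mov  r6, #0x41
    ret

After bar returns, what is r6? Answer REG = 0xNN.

REG = 0xe9

prologue: push r6 -> mem[0x88]=0xe9, sp=0x88
body[0] mov  r2, r4 -> r2=0x2d
body[1] mov  r1, #0xf8 -> r1=0xf8
body[2] add  r4, r5, r3 -> r4=0xc0
body[3] sub  r3, r6, r5 -> r3=0x03
body[4] mov  r3, r1 -> r3=0xf8
body[5] sub  r4, r0, #29 -> r4=0x88
body[6] mov  r6, #0x41 -> r6=0x41
epilogue: pop r6=0xe9, sp=0x89
r6 is callee-saved -> restored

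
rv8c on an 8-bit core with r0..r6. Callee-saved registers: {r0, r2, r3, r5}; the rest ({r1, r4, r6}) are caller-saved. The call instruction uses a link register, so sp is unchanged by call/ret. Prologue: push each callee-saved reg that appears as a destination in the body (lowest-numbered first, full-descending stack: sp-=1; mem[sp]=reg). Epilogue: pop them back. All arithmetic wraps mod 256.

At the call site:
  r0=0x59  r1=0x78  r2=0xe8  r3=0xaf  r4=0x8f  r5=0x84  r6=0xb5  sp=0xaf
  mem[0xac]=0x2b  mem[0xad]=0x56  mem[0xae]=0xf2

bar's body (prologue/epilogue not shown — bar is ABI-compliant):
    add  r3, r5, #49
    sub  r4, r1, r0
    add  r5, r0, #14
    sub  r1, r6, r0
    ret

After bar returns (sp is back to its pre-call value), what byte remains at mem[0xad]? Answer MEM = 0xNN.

MEM = 0x84

prologue: push r3 -> mem[0xae]=0xaf, sp=0xae
prologue: push r5 -> mem[0xad]=0x84, sp=0xad
body[0] add  r3, r5, #49 -> r3=0xb5
body[1] sub  r4, r1, r0 -> r4=0x1f
body[2] add  r5, r0, #14 -> r5=0x67
body[3] sub  r1, r6, r0 -> r1=0x5c
epilogue: pop r5=0x84, sp=0xae
epilogue: pop r3=0xaf, sp=0xaf
prologue pushed ['r3', 'r5'] at ['0xae', '0xad']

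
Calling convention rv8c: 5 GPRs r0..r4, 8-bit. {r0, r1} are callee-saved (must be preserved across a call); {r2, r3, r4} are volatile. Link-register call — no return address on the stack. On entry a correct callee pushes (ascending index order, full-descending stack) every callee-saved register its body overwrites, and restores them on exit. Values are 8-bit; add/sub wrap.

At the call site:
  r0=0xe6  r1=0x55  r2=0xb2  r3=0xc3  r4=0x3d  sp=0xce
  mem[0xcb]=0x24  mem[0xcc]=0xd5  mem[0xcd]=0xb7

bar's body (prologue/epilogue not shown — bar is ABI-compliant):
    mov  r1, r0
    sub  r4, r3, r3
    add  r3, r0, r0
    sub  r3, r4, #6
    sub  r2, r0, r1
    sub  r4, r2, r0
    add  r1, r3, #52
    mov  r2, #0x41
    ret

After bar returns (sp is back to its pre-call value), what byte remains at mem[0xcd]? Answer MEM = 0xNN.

MEM = 0x55

prologue: push r1 -> mem[0xcd]=0x55, sp=0xcd
body[0] mov  r1, r0 -> r1=0xe6
body[1] sub  r4, r3, r3 -> r4=0x00
body[2] add  r3, r0, r0 -> r3=0xcc
body[3] sub  r3, r4, #6 -> r3=0xfa
body[4] sub  r2, r0, r1 -> r2=0x00
body[5] sub  r4, r2, r0 -> r4=0x1a
body[6] add  r1, r3, #52 -> r1=0x2e
body[7] mov  r2, #0x41 -> r2=0x41
epilogue: pop r1=0x55, sp=0xce
prologue pushed ['r1'] at ['0xcd']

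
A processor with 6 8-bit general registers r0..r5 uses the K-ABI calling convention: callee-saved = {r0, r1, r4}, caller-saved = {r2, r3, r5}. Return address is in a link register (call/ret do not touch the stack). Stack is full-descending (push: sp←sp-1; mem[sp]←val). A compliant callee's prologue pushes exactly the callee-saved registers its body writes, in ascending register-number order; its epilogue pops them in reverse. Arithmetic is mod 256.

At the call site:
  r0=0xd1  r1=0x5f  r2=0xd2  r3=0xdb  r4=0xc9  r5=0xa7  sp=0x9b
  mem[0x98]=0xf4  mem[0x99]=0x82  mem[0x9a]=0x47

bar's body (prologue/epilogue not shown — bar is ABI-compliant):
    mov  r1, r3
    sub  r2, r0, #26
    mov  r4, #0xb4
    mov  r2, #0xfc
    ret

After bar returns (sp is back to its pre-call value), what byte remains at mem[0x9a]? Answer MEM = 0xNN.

MEM = 0x5f

prologue: push r1 -> mem[0x9a]=0x5f, sp=0x9a
prologue: push r4 -> mem[0x99]=0xc9, sp=0x99
body[0] mov  r1, r3 -> r1=0xdb
body[1] sub  r2, r0, #26 -> r2=0xb7
body[2] mov  r4, #0xb4 -> r4=0xb4
body[3] mov  r2, #0xfc -> r2=0xfc
epilogue: pop r4=0xc9, sp=0x9a
epilogue: pop r1=0x5f, sp=0x9b
prologue pushed ['r1', 'r4'] at ['0x9a', '0x99']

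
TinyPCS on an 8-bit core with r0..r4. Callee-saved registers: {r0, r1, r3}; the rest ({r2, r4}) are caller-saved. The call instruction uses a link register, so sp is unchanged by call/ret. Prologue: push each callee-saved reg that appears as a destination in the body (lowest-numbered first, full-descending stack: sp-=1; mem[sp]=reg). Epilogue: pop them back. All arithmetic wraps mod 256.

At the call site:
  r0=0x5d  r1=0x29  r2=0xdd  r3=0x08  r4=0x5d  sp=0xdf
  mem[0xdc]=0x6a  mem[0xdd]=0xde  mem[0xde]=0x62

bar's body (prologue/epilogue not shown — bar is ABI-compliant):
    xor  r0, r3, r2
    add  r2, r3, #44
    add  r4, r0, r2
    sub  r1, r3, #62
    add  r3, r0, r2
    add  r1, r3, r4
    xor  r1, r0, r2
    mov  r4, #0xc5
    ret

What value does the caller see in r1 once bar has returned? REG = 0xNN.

prologue: push r0 -> mem[0xde]=0x5d, sp=0xde
prologue: push r1 -> mem[0xdd]=0x29, sp=0xdd
prologue: push r3 -> mem[0xdc]=0x08, sp=0xdc
body[0] xor  r0, r3, r2 -> r0=0xd5
body[1] add  r2, r3, #44 -> r2=0x34
body[2] add  r4, r0, r2 -> r4=0x09
body[3] sub  r1, r3, #62 -> r1=0xca
body[4] add  r3, r0, r2 -> r3=0x09
body[5] add  r1, r3, r4 -> r1=0x12
body[6] xor  r1, r0, r2 -> r1=0xe1
body[7] mov  r4, #0xc5 -> r4=0xc5
epilogue: pop r3=0x08, sp=0xdd
epilogue: pop r1=0x29, sp=0xde
epilogue: pop r0=0x5d, sp=0xdf
r1 is callee-saved -> restored

REG = 0x29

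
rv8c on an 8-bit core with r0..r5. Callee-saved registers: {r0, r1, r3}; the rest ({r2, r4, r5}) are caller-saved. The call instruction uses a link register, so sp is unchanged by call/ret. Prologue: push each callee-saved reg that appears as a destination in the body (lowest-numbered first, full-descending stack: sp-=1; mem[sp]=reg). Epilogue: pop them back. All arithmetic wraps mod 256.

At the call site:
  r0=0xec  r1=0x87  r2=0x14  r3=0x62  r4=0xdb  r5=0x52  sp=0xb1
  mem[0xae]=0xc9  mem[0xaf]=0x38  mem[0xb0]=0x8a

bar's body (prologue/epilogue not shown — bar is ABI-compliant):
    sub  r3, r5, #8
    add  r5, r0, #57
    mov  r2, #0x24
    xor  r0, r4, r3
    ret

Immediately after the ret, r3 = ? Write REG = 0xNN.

prologue: push r0 → mem[0xb0]=0xec, sp=0xb0
prologue: push r3 → mem[0xaf]=0x62, sp=0xaf
body[0] sub  r3, r5, #8 → r3=0x4a
body[1] add  r5, r0, #57 → r5=0x25
body[2] mov  r2, #0x24 → r2=0x24
body[3] xor  r0, r4, r3 → r0=0x91
epilogue: pop r3=0x62, sp=0xb0
epilogue: pop r0=0xec, sp=0xb1
r3 is callee-saved → restored

REG = 0x62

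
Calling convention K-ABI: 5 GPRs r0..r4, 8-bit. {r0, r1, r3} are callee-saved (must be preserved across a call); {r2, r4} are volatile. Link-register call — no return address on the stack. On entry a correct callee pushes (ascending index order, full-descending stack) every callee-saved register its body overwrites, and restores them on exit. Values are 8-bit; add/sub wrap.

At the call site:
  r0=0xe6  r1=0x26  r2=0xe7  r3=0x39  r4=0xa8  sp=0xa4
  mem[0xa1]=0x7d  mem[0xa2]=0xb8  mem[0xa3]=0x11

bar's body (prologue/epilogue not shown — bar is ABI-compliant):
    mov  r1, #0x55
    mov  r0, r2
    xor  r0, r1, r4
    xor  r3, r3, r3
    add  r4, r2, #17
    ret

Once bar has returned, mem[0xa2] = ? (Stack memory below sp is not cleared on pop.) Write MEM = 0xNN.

prologue: push r0 → mem[0xa3]=0xe6, sp=0xa3
prologue: push r1 → mem[0xa2]=0x26, sp=0xa2
prologue: push r3 → mem[0xa1]=0x39, sp=0xa1
body[0] mov  r1, #0x55 → r1=0x55
body[1] mov  r0, r2 → r0=0xe7
body[2] xor  r0, r1, r4 → r0=0xfd
body[3] xor  r3, r3, r3 → r3=0x00
body[4] add  r4, r2, #17 → r4=0xf8
epilogue: pop r3=0x39, sp=0xa2
epilogue: pop r1=0x26, sp=0xa3
epilogue: pop r0=0xe6, sp=0xa4
prologue pushed ['r0', 'r1', 'r3'] at ['0xa3', '0xa2', '0xa1']

MEM = 0x26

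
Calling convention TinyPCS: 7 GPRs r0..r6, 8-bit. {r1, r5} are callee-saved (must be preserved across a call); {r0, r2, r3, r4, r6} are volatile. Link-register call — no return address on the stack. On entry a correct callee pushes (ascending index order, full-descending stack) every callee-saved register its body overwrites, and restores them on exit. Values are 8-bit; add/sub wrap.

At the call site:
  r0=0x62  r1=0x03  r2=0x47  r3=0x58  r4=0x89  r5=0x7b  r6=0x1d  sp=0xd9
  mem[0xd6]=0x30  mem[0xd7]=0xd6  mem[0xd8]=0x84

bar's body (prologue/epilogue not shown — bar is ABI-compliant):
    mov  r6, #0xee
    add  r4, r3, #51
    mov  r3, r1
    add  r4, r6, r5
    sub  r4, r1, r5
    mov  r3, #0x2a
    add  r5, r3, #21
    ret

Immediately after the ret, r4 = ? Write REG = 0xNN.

REG = 0x88

prologue: push r5 → mem[0xd8]=0x7b, sp=0xd8
body[0] mov  r6, #0xee → r6=0xee
body[1] add  r4, r3, #51 → r4=0x8b
body[2] mov  r3, r1 → r3=0x03
body[3] add  r4, r6, r5 → r4=0x69
body[4] sub  r4, r1, r5 → r4=0x88
body[5] mov  r3, #0x2a → r3=0x2a
body[6] add  r5, r3, #21 → r5=0x3f
epilogue: pop r5=0x7b, sp=0xd9
r4 is caller-saved → body value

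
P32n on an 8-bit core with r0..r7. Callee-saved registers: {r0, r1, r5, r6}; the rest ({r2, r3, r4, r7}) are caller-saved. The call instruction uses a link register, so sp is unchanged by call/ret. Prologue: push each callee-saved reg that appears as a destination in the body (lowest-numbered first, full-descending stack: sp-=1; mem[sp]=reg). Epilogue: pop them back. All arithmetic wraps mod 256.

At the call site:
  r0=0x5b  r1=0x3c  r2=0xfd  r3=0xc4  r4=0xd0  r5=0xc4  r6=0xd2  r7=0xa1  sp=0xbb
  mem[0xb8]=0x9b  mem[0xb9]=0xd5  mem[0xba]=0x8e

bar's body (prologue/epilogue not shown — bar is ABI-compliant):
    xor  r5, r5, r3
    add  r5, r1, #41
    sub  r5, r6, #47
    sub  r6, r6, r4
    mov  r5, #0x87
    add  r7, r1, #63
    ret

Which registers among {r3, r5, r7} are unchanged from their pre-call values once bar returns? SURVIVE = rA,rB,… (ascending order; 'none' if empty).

prologue: push r5 -> mem[0xba]=0xc4, sp=0xba
prologue: push r6 -> mem[0xb9]=0xd2, sp=0xb9
body[0] xor  r5, r5, r3 -> r5=0x00
body[1] add  r5, r1, #41 -> r5=0x65
body[2] sub  r5, r6, #47 -> r5=0xa3
body[3] sub  r6, r6, r4 -> r6=0x02
body[4] mov  r5, #0x87 -> r5=0x87
body[5] add  r7, r1, #63 -> r7=0x7b
epilogue: pop r6=0xd2, sp=0xba
epilogue: pop r5=0xc4, sp=0xbb
r3: caller-saved, written=False
r5: callee-saved, written=True
r7: caller-saved, written=True

SURVIVE = r3,r5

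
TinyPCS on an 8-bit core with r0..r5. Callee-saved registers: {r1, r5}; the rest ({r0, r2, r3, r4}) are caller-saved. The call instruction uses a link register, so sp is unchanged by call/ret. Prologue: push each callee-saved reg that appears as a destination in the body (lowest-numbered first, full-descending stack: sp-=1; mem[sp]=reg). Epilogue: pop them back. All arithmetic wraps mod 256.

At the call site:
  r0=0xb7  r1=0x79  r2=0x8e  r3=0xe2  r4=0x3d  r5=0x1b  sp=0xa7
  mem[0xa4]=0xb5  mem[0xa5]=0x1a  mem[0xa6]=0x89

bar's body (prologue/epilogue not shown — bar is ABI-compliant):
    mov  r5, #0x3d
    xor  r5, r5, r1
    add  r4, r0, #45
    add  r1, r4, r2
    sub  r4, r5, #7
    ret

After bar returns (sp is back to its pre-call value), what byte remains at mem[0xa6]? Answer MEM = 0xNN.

prologue: push r1 -> mem[0xa6]=0x79, sp=0xa6
prologue: push r5 -> mem[0xa5]=0x1b, sp=0xa5
body[0] mov  r5, #0x3d -> r5=0x3d
body[1] xor  r5, r5, r1 -> r5=0x44
body[2] add  r4, r0, #45 -> r4=0xe4
body[3] add  r1, r4, r2 -> r1=0x72
body[4] sub  r4, r5, #7 -> r4=0x3d
epilogue: pop r5=0x1b, sp=0xa6
epilogue: pop r1=0x79, sp=0xa7
prologue pushed ['r1', 'r5'] at ['0xa6', '0xa5']

MEM = 0x79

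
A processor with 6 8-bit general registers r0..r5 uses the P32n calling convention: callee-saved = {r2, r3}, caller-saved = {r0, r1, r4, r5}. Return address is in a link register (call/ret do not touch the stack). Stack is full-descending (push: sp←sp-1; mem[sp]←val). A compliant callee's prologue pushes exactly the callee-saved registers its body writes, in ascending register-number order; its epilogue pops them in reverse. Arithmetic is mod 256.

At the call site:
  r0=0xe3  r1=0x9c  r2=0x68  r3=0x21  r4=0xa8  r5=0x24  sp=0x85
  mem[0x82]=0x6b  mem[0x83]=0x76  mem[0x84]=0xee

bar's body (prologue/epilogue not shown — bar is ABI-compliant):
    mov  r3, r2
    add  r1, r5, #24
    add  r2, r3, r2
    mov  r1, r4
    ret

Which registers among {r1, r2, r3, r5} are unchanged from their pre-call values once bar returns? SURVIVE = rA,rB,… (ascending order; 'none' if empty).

SURVIVE = r2,r3,r5

prologue: push r2 → mem[0x84]=0x68, sp=0x84
prologue: push r3 → mem[0x83]=0x21, sp=0x83
body[0] mov  r3, r2 → r3=0x68
body[1] add  r1, r5, #24 → r1=0x3c
body[2] add  r2, r3, r2 → r2=0xd0
body[3] mov  r1, r4 → r1=0xa8
epilogue: pop r3=0x21, sp=0x84
epilogue: pop r2=0x68, sp=0x85
r1: caller-saved, written=True
r2: callee-saved, written=True
r3: callee-saved, written=True
r5: caller-saved, written=False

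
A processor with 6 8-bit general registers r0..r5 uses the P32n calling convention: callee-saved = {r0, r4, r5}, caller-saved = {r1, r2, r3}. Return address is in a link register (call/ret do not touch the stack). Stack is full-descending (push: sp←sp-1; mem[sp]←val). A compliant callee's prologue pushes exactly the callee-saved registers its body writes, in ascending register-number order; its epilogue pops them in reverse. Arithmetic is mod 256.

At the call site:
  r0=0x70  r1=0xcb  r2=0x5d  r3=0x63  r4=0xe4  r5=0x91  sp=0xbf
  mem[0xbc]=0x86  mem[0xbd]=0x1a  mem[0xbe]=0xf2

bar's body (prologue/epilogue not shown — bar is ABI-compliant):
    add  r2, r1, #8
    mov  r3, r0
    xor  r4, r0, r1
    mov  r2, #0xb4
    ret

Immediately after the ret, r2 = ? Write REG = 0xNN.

REG = 0xb4

prologue: push r4 → mem[0xbe]=0xe4, sp=0xbe
body[0] add  r2, r1, #8 → r2=0xd3
body[1] mov  r3, r0 → r3=0x70
body[2] xor  r4, r0, r1 → r4=0xbb
body[3] mov  r2, #0xb4 → r2=0xb4
epilogue: pop r4=0xe4, sp=0xbf
r2 is caller-saved → body value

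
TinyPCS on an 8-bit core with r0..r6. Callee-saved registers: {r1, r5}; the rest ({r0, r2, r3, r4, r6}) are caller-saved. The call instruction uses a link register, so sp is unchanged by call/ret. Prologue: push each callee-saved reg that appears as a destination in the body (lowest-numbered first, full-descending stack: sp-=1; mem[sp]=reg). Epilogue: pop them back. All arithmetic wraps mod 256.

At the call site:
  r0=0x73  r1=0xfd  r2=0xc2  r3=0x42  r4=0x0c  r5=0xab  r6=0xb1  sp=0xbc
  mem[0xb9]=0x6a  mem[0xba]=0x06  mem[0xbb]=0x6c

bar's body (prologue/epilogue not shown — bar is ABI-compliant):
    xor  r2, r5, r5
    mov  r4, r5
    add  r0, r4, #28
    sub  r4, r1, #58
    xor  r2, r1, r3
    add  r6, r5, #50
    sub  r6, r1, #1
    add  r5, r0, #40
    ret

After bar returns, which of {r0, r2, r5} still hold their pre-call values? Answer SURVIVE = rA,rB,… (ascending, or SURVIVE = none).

prologue: push r5 → mem[0xbb]=0xab, sp=0xbb
body[0] xor  r2, r5, r5 → r2=0x00
body[1] mov  r4, r5 → r4=0xab
body[2] add  r0, r4, #28 → r0=0xc7
body[3] sub  r4, r1, #58 → r4=0xc3
body[4] xor  r2, r1, r3 → r2=0xbf
body[5] add  r6, r5, #50 → r6=0xdd
body[6] sub  r6, r1, #1 → r6=0xfc
body[7] add  r5, r0, #40 → r5=0xef
epilogue: pop r5=0xab, sp=0xbc
r0: caller-saved, written=True
r2: caller-saved, written=True
r5: callee-saved, written=True

SURVIVE = r5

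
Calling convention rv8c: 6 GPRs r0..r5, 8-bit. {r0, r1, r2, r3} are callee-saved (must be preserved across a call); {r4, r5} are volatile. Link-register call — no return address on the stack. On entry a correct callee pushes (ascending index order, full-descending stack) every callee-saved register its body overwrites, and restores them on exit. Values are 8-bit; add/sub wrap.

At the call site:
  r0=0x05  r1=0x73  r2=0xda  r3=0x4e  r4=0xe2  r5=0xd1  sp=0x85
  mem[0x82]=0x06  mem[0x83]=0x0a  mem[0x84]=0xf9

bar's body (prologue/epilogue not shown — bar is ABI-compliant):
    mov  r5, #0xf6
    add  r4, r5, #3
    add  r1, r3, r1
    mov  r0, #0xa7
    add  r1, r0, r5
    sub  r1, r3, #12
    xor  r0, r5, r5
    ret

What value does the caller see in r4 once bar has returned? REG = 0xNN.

REG = 0xf9

prologue: push r0 → mem[0x84]=0x05, sp=0x84
prologue: push r1 → mem[0x83]=0x73, sp=0x83
body[0] mov  r5, #0xf6 → r5=0xf6
body[1] add  r4, r5, #3 → r4=0xf9
body[2] add  r1, r3, r1 → r1=0xc1
body[3] mov  r0, #0xa7 → r0=0xa7
body[4] add  r1, r0, r5 → r1=0x9d
body[5] sub  r1, r3, #12 → r1=0x42
body[6] xor  r0, r5, r5 → r0=0x00
epilogue: pop r1=0x73, sp=0x84
epilogue: pop r0=0x05, sp=0x85
r4 is caller-saved → body value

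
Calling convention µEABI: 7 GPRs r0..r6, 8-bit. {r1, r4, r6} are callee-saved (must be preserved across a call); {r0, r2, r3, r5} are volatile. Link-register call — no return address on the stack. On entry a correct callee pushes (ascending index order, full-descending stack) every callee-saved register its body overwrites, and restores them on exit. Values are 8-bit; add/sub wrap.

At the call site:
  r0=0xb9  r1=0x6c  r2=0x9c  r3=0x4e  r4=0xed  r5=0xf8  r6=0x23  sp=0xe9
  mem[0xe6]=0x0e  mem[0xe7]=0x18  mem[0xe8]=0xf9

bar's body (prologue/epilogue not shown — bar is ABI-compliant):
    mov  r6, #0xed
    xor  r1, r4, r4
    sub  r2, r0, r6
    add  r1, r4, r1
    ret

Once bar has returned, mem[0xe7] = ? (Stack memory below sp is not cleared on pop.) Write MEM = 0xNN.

MEM = 0x23

prologue: push r1 -> mem[0xe8]=0x6c, sp=0xe8
prologue: push r6 -> mem[0xe7]=0x23, sp=0xe7
body[0] mov  r6, #0xed -> r6=0xed
body[1] xor  r1, r4, r4 -> r1=0x00
body[2] sub  r2, r0, r6 -> r2=0xcc
body[3] add  r1, r4, r1 -> r1=0xed
epilogue: pop r6=0x23, sp=0xe8
epilogue: pop r1=0x6c, sp=0xe9
prologue pushed ['r1', 'r6'] at ['0xe8', '0xe7']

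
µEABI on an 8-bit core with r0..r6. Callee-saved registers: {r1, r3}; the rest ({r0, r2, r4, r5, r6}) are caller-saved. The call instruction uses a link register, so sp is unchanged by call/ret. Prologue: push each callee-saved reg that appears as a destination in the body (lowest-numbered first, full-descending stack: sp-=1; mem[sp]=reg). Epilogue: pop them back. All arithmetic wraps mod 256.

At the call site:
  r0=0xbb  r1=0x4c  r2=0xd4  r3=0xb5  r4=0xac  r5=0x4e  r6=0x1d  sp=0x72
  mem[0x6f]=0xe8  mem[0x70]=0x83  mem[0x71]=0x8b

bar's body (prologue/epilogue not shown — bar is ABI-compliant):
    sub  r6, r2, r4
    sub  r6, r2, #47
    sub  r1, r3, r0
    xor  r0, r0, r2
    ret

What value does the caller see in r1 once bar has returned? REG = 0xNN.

REG = 0x4c

prologue: push r1 → mem[0x71]=0x4c, sp=0x71
body[0] sub  r6, r2, r4 → r6=0x28
body[1] sub  r6, r2, #47 → r6=0xa5
body[2] sub  r1, r3, r0 → r1=0xfa
body[3] xor  r0, r0, r2 → r0=0x6f
epilogue: pop r1=0x4c, sp=0x72
r1 is callee-saved → restored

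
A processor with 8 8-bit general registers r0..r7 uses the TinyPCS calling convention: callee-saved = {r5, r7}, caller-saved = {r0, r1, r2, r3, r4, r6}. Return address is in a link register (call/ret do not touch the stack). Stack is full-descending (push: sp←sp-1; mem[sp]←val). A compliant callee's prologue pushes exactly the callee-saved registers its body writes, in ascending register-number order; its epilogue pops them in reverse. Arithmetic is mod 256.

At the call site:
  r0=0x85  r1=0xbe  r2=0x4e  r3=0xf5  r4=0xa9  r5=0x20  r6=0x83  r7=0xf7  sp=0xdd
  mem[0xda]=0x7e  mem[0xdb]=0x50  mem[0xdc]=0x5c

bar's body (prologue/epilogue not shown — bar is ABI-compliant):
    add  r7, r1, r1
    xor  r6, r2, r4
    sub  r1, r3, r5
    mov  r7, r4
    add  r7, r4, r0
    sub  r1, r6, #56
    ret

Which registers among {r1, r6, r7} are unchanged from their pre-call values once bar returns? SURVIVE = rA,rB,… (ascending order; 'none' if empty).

prologue: push r7 -> mem[0xdc]=0xf7, sp=0xdc
body[0] add  r7, r1, r1 -> r7=0x7c
body[1] xor  r6, r2, r4 -> r6=0xe7
body[2] sub  r1, r3, r5 -> r1=0xd5
body[3] mov  r7, r4 -> r7=0xa9
body[4] add  r7, r4, r0 -> r7=0x2e
body[5] sub  r1, r6, #56 -> r1=0xaf
epilogue: pop r7=0xf7, sp=0xdd
r1: caller-saved, written=True
r6: caller-saved, written=True
r7: callee-saved, written=True

SURVIVE = r7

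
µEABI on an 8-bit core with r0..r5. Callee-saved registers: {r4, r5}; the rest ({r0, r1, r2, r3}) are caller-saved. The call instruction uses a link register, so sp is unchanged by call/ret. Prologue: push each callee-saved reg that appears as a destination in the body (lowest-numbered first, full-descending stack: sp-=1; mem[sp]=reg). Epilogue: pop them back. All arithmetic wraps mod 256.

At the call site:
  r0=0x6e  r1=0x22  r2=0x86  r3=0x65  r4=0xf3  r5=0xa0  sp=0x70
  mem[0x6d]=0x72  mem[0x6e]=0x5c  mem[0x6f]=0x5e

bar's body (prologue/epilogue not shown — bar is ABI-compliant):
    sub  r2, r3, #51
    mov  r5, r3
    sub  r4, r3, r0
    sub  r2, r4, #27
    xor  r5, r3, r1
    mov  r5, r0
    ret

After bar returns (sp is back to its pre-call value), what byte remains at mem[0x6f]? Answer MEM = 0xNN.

prologue: push r4 -> mem[0x6f]=0xf3, sp=0x6f
prologue: push r5 -> mem[0x6e]=0xa0, sp=0x6e
body[0] sub  r2, r3, #51 -> r2=0x32
body[1] mov  r5, r3 -> r5=0x65
body[2] sub  r4, r3, r0 -> r4=0xf7
body[3] sub  r2, r4, #27 -> r2=0xdc
body[4] xor  r5, r3, r1 -> r5=0x47
body[5] mov  r5, r0 -> r5=0x6e
epilogue: pop r5=0xa0, sp=0x6f
epilogue: pop r4=0xf3, sp=0x70
prologue pushed ['r4', 'r5'] at ['0x6f', '0x6e']

MEM = 0xf3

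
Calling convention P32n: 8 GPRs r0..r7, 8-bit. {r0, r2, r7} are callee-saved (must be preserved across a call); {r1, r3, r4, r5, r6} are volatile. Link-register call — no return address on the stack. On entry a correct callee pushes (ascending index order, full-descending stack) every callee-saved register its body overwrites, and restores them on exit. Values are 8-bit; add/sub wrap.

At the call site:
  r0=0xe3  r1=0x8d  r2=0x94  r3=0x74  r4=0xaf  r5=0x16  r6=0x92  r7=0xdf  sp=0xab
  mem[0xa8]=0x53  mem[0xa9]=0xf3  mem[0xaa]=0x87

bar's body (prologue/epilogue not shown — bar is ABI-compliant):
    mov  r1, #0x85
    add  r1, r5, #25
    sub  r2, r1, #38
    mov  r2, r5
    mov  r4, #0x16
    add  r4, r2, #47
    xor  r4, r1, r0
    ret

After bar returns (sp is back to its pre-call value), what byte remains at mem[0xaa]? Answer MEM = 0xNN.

MEM = 0x94

prologue: push r2 -> mem[0xaa]=0x94, sp=0xaa
body[0] mov  r1, #0x85 -> r1=0x85
body[1] add  r1, r5, #25 -> r1=0x2f
body[2] sub  r2, r1, #38 -> r2=0x09
body[3] mov  r2, r5 -> r2=0x16
body[4] mov  r4, #0x16 -> r4=0x16
body[5] add  r4, r2, #47 -> r4=0x45
body[6] xor  r4, r1, r0 -> r4=0xcc
epilogue: pop r2=0x94, sp=0xab
prologue pushed ['r2'] at ['0xaa']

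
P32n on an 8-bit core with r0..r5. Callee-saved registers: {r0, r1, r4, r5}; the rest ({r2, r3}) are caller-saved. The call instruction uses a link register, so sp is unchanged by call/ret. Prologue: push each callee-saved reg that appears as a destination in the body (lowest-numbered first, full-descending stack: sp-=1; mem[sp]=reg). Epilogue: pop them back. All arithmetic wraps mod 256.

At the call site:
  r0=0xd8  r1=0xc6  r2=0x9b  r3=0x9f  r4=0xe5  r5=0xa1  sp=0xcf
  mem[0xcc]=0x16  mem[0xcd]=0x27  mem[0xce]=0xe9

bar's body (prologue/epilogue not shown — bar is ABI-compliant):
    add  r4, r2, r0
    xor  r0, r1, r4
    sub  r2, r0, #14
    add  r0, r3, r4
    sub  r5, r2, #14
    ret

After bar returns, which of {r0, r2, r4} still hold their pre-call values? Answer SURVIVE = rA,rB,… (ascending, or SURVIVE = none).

SURVIVE = r0,r4

prologue: push r0 → mem[0xce]=0xd8, sp=0xce
prologue: push r4 → mem[0xcd]=0xe5, sp=0xcd
prologue: push r5 → mem[0xcc]=0xa1, sp=0xcc
body[0] add  r4, r2, r0 → r4=0x73
body[1] xor  r0, r1, r4 → r0=0xb5
body[2] sub  r2, r0, #14 → r2=0xa7
body[3] add  r0, r3, r4 → r0=0x12
body[4] sub  r5, r2, #14 → r5=0x99
epilogue: pop r5=0xa1, sp=0xcd
epilogue: pop r4=0xe5, sp=0xce
epilogue: pop r0=0xd8, sp=0xcf
r0: callee-saved, written=True
r2: caller-saved, written=True
r4: callee-saved, written=True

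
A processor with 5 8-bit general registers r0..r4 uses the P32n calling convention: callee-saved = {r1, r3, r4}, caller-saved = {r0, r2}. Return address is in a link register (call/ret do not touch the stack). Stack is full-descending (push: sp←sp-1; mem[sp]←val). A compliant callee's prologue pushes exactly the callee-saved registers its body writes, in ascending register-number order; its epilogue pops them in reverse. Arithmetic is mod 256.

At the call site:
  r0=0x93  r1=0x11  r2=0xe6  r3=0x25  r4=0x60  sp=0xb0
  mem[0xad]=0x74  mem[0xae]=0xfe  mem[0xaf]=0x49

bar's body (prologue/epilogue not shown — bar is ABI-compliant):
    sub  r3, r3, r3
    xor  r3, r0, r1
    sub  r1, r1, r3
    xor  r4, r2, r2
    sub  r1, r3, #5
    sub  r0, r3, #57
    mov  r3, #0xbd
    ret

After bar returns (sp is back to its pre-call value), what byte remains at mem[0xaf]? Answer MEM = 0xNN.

prologue: push r1 → mem[0xaf]=0x11, sp=0xaf
prologue: push r3 → mem[0xae]=0x25, sp=0xae
prologue: push r4 → mem[0xad]=0x60, sp=0xad
body[0] sub  r3, r3, r3 → r3=0x00
body[1] xor  r3, r0, r1 → r3=0x82
body[2] sub  r1, r1, r3 → r1=0x8f
body[3] xor  r4, r2, r2 → r4=0x00
body[4] sub  r1, r3, #5 → r1=0x7d
body[5] sub  r0, r3, #57 → r0=0x49
body[6] mov  r3, #0xbd → r3=0xbd
epilogue: pop r4=0x60, sp=0xae
epilogue: pop r3=0x25, sp=0xaf
epilogue: pop r1=0x11, sp=0xb0
prologue pushed ['r1', 'r3', 'r4'] at ['0xaf', '0xae', '0xad']

MEM = 0x11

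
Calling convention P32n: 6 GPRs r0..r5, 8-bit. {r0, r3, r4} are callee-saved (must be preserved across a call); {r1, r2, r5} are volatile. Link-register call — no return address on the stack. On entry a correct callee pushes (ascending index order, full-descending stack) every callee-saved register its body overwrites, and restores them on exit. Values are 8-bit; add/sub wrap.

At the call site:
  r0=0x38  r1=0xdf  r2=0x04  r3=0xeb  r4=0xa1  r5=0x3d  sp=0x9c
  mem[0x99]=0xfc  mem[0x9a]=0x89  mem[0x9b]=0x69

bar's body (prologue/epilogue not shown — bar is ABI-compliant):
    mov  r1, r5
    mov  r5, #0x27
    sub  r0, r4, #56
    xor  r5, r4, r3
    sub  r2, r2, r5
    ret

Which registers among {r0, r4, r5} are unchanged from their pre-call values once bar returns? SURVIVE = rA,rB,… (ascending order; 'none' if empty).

SURVIVE = r0,r4

prologue: push r0 → mem[0x9b]=0x38, sp=0x9b
body[0] mov  r1, r5 → r1=0x3d
body[1] mov  r5, #0x27 → r5=0x27
body[2] sub  r0, r4, #56 → r0=0x69
body[3] xor  r5, r4, r3 → r5=0x4a
body[4] sub  r2, r2, r5 → r2=0xba
epilogue: pop r0=0x38, sp=0x9c
r0: callee-saved, written=True
r4: callee-saved, written=False
r5: caller-saved, written=True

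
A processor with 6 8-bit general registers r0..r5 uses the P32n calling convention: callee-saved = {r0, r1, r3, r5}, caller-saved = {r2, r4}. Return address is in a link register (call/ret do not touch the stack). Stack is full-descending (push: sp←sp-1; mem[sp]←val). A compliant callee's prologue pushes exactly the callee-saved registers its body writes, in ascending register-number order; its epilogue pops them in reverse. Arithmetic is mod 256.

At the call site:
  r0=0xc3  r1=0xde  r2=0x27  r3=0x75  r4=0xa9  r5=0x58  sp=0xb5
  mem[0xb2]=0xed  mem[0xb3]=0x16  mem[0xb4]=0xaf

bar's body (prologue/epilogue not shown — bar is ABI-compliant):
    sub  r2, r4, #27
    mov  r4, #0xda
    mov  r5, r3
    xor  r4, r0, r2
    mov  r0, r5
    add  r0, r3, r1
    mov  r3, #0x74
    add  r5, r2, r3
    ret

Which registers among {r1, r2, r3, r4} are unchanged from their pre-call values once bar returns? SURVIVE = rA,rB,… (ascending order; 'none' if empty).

prologue: push r0 -> mem[0xb4]=0xc3, sp=0xb4
prologue: push r3 -> mem[0xb3]=0x75, sp=0xb3
prologue: push r5 -> mem[0xb2]=0x58, sp=0xb2
body[0] sub  r2, r4, #27 -> r2=0x8e
body[1] mov  r4, #0xda -> r4=0xda
body[2] mov  r5, r3 -> r5=0x75
body[3] xor  r4, r0, r2 -> r4=0x4d
body[4] mov  r0, r5 -> r0=0x75
body[5] add  r0, r3, r1 -> r0=0x53
body[6] mov  r3, #0x74 -> r3=0x74
body[7] add  r5, r2, r3 -> r5=0x02
epilogue: pop r5=0x58, sp=0xb3
epilogue: pop r3=0x75, sp=0xb4
epilogue: pop r0=0xc3, sp=0xb5
r1: callee-saved, written=False
r2: caller-saved, written=True
r3: callee-saved, written=True
r4: caller-saved, written=True

SURVIVE = r1,r3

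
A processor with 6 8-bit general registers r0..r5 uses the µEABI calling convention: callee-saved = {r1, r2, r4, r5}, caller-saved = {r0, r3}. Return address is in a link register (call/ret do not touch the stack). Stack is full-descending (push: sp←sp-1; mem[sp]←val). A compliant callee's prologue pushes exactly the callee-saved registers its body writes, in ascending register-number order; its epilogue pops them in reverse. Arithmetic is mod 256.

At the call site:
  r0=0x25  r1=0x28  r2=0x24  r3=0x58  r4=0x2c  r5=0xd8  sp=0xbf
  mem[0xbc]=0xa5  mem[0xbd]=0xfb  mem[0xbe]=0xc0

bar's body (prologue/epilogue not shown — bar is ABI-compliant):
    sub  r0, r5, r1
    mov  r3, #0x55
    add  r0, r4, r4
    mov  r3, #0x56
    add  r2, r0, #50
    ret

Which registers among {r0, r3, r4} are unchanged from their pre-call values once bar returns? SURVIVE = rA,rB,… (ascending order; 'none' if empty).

prologue: push r2 → mem[0xbe]=0x24, sp=0xbe
body[0] sub  r0, r5, r1 → r0=0xb0
body[1] mov  r3, #0x55 → r3=0x55
body[2] add  r0, r4, r4 → r0=0x58
body[3] mov  r3, #0x56 → r3=0x56
body[4] add  r2, r0, #50 → r2=0x8a
epilogue: pop r2=0x24, sp=0xbf
r0: caller-saved, written=True
r3: caller-saved, written=True
r4: callee-saved, written=False

SURVIVE = r4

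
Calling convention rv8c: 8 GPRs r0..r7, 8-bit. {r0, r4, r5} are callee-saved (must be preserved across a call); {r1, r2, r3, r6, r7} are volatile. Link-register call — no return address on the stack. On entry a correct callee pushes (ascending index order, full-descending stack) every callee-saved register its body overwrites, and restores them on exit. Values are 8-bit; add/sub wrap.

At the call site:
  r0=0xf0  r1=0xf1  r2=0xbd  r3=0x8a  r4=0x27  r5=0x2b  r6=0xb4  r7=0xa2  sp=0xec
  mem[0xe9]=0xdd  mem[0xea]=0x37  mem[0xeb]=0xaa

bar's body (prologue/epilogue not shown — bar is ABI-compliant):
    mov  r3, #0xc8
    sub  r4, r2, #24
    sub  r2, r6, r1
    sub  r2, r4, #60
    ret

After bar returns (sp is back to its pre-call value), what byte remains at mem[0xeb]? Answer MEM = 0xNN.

MEM = 0x27

prologue: push r4 -> mem[0xeb]=0x27, sp=0xeb
body[0] mov  r3, #0xc8 -> r3=0xc8
body[1] sub  r4, r2, #24 -> r4=0xa5
body[2] sub  r2, r6, r1 -> r2=0xc3
body[3] sub  r2, r4, #60 -> r2=0x69
epilogue: pop r4=0x27, sp=0xec
prologue pushed ['r4'] at ['0xeb']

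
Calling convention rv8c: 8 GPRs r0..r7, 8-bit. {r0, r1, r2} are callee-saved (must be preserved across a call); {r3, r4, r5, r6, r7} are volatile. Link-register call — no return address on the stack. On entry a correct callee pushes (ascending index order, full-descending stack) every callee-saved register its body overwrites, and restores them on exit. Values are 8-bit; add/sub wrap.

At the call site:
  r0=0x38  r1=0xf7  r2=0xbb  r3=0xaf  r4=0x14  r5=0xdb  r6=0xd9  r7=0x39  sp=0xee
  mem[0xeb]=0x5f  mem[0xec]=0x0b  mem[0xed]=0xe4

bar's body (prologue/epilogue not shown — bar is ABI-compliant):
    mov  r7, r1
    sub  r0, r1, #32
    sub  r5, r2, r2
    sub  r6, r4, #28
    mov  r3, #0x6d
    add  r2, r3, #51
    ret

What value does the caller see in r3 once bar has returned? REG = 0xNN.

REG = 0x6d

prologue: push r0 -> mem[0xed]=0x38, sp=0xed
prologue: push r2 -> mem[0xec]=0xbb, sp=0xec
body[0] mov  r7, r1 -> r7=0xf7
body[1] sub  r0, r1, #32 -> r0=0xd7
body[2] sub  r5, r2, r2 -> r5=0x00
body[3] sub  r6, r4, #28 -> r6=0xf8
body[4] mov  r3, #0x6d -> r3=0x6d
body[5] add  r2, r3, #51 -> r2=0xa0
epilogue: pop r2=0xbb, sp=0xed
epilogue: pop r0=0x38, sp=0xee
r3 is caller-saved -> body value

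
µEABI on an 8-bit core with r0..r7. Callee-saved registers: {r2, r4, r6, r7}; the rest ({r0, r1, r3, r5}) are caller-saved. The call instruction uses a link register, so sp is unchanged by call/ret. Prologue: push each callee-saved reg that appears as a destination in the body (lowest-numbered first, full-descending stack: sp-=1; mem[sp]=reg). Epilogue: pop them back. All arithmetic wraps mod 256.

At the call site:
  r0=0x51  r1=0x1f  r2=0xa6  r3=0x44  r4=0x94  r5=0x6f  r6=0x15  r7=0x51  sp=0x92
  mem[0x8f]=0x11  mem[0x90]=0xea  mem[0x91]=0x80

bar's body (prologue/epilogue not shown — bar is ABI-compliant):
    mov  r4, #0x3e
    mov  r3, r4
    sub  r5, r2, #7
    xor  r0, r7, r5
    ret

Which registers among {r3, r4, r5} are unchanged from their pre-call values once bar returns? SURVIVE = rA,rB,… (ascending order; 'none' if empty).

SURVIVE = r4

prologue: push r4 -> mem[0x91]=0x94, sp=0x91
body[0] mov  r4, #0x3e -> r4=0x3e
body[1] mov  r3, r4 -> r3=0x3e
body[2] sub  r5, r2, #7 -> r5=0x9f
body[3] xor  r0, r7, r5 -> r0=0xce
epilogue: pop r4=0x94, sp=0x92
r3: caller-saved, written=True
r4: callee-saved, written=True
r5: caller-saved, written=True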